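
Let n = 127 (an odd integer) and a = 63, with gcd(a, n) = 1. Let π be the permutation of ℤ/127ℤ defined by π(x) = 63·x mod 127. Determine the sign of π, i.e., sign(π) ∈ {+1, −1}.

-1

Trace 4: π^k(4) = [4, 125, 1, 63, 32, 111, 8] for k=0..6.
10 cycles of lengths [14, 14, 14, 14, 14, 14, 14, 14, 14, 1].
sign(π) = (−1)^{n − #cycles} = (−1)^{127−10} = (−1)^117 = -1.
Check: (63/127) = -1 by Zolotarev.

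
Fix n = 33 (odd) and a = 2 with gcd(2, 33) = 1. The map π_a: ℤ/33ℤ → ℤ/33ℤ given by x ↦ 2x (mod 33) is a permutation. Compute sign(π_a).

+1

Orbit of 1 under x↦2x: [1, 2, 4, 8, 16, 32, 31]… (length divides ord_33(2)).
Cycle type of π: 10×3 + 2 + 1; total 5 cycles.
With 5 cycles on 33 points, sign = (−1)^{33−5} = +1.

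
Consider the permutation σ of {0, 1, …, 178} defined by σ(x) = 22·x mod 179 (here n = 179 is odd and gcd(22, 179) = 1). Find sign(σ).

Start at x=46: 46 → 117 → 68 → 64 → 155 → 9 → 19 → … (one orbit).
3 cycles of lengths [89, 89, 1].
179 − 3 = 176 transpositions; sign(π) = (−1)^176 = +1.

+1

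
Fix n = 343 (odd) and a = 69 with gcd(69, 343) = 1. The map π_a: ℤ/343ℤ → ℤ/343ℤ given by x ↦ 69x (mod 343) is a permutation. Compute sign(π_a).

Trace 239: π^k(239) = [239, 27, 148, 265, 106, 111, 113] for k=0..6.
The orbit structure of x ↦ 69x mod 343: 10 orbits of sizes [98, 98, 98, 14, 14, 14, 2, 2, 2, 1].
n − c = 343 − 10 = 333; sign = (−1)^333 = -1.
Via Zolotarev, sign(π_{69}) = (69|343) = -1.

-1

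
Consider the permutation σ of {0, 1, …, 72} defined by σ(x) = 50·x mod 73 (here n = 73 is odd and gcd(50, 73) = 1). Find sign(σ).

+1

Start at x=19: 19 → 1 → 50 → 18 → 24 → 32 → 67 → … (one orbit).
Cycle type of π: 36×2 + 1; total 3 cycles.
73 − 3 = 70 transpositions; sign(π) = (−1)^70 = +1.
Via Zolotarev, sign(π_{50}) = (50|73) = +1.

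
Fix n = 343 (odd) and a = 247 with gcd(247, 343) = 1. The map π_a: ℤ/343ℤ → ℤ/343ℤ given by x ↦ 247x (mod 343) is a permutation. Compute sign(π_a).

Trace 11: π^k(11) = [11, 316, 191, 186, 323, 205, 214] for k=0..6.
Cycle lengths of π_247 on ℤ/343ℤ: [147, 147, 21, 21, 3, 3, 1]; 7 cycles in total.
Σ(ℓ_i−1) = 343−7 = 336; sign = (−1)^336 = +1.
The Jacobi symbol (247|343) = +1 (Zolotarev) agrees.

+1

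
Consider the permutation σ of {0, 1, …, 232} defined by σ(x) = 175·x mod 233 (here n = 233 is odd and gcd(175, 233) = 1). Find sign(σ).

+1

Trace 1: π^k(1) = [1, 175, 102, 142, 152, 38, 126] for k=0..6.
9 cycles of lengths [29, 29, 29, 29, 29, 29, 29, 29, 1].
Σ(ℓ_i−1) = 233−9 = 224; sign = (−1)^224 = +1.
The Jacobi symbol (175|233) = +1 (Zolotarev) agrees.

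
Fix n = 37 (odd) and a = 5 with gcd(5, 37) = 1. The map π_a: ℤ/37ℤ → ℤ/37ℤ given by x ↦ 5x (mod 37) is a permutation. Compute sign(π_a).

Orbit of 23 under x↦5x: [23, 4, 20, 26, 19, 21, 31]… (length divides ord_37(5)).
2 cycles of lengths [36, 1].
Σ(ℓ_i−1) = 37−2 = 35; sign = (−1)^35 = -1.

-1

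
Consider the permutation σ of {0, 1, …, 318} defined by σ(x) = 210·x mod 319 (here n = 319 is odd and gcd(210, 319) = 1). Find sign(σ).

Orbit of 23 under x↦210x: [23, 45, 199, 1, 210, 78, 111]… (length divides ord_319(210)).
Decompose π into cycles: lengths [7, 7, 7, 7, 7, 7, 7, 7, 7, 7, 7, 7, 7, 7, 7, 7, 7, 7, 7, 7, 7, 7, 7, 7, 7, 7, 7, 7, 7, 7, 7, 7, 7, 7, 7, 7, 7, 7, 7, 7, 7, 7, 7, 7, 1, 1, 1, 1, 1, 1, 1, 1, 1, 1, 1] (55 cycles, including the fixed point 0).
n − c = 319 − 55 = 264; sign = (−1)^264 = +1.
Zolotarev: (210|319) = +1, matching the cycle-count sign.

+1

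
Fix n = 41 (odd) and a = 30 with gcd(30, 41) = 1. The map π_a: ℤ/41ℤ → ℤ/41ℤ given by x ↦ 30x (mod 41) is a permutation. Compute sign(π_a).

Start at x=38: 38 → 33 → 6 → 16 → 29 → 9 → 24 → … (one orbit).
The orbit structure of x ↦ 30x mod 41: 2 orbits of sizes [40, 1].
Σ(ℓ_i−1) = 41−2 = 39; sign = (−1)^39 = -1.
(30|41)_J = -1 (Zolotarev's lemma cross-check).

-1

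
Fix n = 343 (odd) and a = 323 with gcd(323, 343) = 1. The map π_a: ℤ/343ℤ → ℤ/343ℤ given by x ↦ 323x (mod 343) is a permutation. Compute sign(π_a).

Start at x=169: 169 → 50 → 29 → 106 → 281 → 211 → 239 → … (one orbit).
Decompose π into cycles: lengths [49, 49, 49, 49, 49, 49, 7, 7, 7, 7, 7, 7, 1, 1, 1, 1, 1, 1, 1] (19 cycles, including the fixed point 0).
n − c = 343 − 19 = 324; sign = (−1)^324 = +1.
Via Zolotarev, sign(π_{323}) = (323|343) = +1.

+1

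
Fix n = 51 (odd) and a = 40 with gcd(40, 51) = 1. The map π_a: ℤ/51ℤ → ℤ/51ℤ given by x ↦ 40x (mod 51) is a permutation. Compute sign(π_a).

-1

Start at x=28: 28 → 49 → 22 → 13 → 10 → 43 → 37 → … (one orbit).
6 cycles of lengths [16, 16, 16, 1, 1, 1].
With 6 cycles on 51 points, sign = (−1)^{51−6} = -1.
The Jacobi symbol (40|51) = -1 (Zolotarev) agrees.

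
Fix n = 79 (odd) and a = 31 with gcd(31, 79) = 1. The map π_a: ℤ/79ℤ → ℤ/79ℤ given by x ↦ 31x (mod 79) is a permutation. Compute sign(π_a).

+1

Start at x=44: 44 → 21 → 19 → 36 → 10 → 73 → 51 → … (one orbit).
3 cycles of lengths [39, 39, 1].
With 3 cycles on 79 points, sign = (−1)^{79−3} = +1.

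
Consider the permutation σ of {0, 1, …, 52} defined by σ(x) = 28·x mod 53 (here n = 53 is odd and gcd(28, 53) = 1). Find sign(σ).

Start at x=1: 1 → 28 → 42 → 10 → 15 → 49 → 47 → … (one orbit).
π_28 has 5 disjoint cycles with lengths [13, 13, 13, 13, 1] on {0,…,52}.
5 cycles on 53: each ℓ→(−1)^(ℓ−1), product (−1)^48 = +1.
Via Zolotarev, sign(π_{28}) = (28|53) = +1.

+1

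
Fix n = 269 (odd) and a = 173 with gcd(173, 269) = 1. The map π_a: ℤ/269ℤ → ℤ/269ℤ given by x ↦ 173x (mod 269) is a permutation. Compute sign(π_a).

Orbit of 105 under x↦173x: [105, 142, 87, 256, 172, 166, 204]… (length divides ord_269(173)).
Cycle lengths of π_173 on ℤ/269ℤ: [67, 67, 67, 67, 1]; 5 cycles in total.
269 − 5 = 264 transpositions; sign(π) = (−1)^264 = +1.
Zolotarev: (173|269) = +1, matching the cycle-count sign.

+1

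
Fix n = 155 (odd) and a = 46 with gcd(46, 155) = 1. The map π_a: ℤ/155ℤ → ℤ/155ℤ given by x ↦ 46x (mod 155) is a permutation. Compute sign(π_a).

-1

Trace 91: π^k(91) = [91, 1, 46, 101, 151, 126, 61] for k=0..6.
Decompose π into cycles: lengths [10, 10, 10, 10, 10, 10, 10, 10, 10, 10, 10, 10, 10, 10, 10, 1, 1, 1, 1, 1] (20 cycles, including the fixed point 0).
Σ(ℓ_i−1) = 155−20 = 135; sign = (−1)^135 = -1.
Check: (46/155) = -1 by Zolotarev.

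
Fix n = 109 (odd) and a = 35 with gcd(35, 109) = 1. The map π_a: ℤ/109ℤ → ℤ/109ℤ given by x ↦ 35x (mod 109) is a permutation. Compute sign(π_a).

+1

Start at x=81: 81 → 1 → 35 → 26 → 38 → 22 → 7 → … (one orbit).
π_35 has 5 disjoint cycles with lengths [27, 27, 27, 27, 1] on {0,…,108}.
sign(π) = (−1)^{n − #cycles} = (−1)^{109−5} = (−1)^104 = +1.
Via Zolotarev, sign(π_{35}) = (35|109) = +1.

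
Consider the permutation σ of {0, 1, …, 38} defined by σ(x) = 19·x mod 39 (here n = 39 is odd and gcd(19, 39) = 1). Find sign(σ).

-1

Start at x=22: 22 → 28 → 25 → 7 → 16 → 31 → 4 → … (one orbit).
Decompose π into cycles: lengths [12, 12, 12, 1, 1, 1] (6 cycles, including the fixed point 0).
n − c = 39 − 6 = 33; sign = (−1)^33 = -1.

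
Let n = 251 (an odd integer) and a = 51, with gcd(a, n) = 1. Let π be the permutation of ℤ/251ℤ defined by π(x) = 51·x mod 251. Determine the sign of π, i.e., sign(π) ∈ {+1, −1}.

Orbit of 249 under x↦51x: [249, 149, 69, 5, 4, 204, 113]… (length divides ord_251(51)).
Cycle type of π: 25×10 + 1; total 11 cycles.
Σ(ℓ_i−1) = 251−11 = 240; sign = (−1)^240 = +1.
The Jacobi symbol (51|251) = +1 (Zolotarev) agrees.

+1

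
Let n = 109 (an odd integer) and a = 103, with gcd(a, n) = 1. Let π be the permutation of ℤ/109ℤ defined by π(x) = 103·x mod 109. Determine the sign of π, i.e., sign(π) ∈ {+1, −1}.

-1

Orbit of 16 under x↦103x: [16, 13, 31, 32, 26, 62, 64]… (length divides ord_109(103)).
Cycle type of π: 108 + 1; total 2 cycles.
n − c = 109 − 2 = 107; sign = (−1)^107 = -1.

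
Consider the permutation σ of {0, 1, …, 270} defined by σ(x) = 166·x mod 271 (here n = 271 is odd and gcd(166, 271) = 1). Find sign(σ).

+1

Trace 258: π^k(258) = [258, 10, 34, 224, 57, 248, 247] for k=0..6.
π_166 has 7 disjoint cycles with lengths [45, 45, 45, 45, 45, 45, 1] on {0,…,270}.
271 − 7 = 264 transpositions; sign(π) = (−1)^264 = +1.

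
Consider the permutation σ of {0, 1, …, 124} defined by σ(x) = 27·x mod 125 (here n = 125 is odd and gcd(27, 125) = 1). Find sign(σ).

Orbit of 77 under x↦27x: [77, 79, 8, 91, 82, 89, 28]… (length divides ord_125(27)).
Decompose π into cycles: lengths [100, 20, 4, 1] (4 cycles, including the fixed point 0).
sign(π) = (−1)^{n − #cycles} = (−1)^{125−4} = (−1)^121 = -1.
Zolotarev: (27|125) = -1, matching the cycle-count sign.

-1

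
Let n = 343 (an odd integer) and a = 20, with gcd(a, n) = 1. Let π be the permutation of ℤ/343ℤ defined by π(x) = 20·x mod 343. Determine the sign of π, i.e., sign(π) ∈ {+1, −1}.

Trace 92: π^k(92) = [92, 125, 99, 265, 155, 13, 260] for k=0..6.
Cycle lengths of π_20 on ℤ/343ℤ: [98, 98, 98, 14, 14, 14, 2, 2, 2, 1]; 10 cycles in total.
n − c = 343 − 10 = 333; sign = (−1)^333 = -1.

-1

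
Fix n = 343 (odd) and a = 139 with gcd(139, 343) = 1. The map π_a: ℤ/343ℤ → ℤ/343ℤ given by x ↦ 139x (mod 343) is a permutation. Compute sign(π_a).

Start at x=162: 162 → 223 → 127 → 160 → 288 → 244 → 302 → … (one orbit).
Decompose π into cycles: lengths [98, 98, 98, 14, 14, 14, 2, 2, 2, 1] (10 cycles, including the fixed point 0).
343 − 10 = 333 transpositions; sign(π) = (−1)^333 = -1.
Zolotarev: (139|343) = -1, matching the cycle-count sign.

-1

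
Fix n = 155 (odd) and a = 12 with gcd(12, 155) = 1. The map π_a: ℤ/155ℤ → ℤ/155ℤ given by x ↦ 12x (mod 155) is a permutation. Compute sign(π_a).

+1

Orbit of 122 under x↦12x: [122, 69, 53, 16, 37, 134, 58]… (length divides ord_155(12)).
5 cycles of lengths [60, 60, 30, 4, 1].
5 cycles on 155: each ℓ→(−1)^(ℓ−1), product (−1)^150 = +1.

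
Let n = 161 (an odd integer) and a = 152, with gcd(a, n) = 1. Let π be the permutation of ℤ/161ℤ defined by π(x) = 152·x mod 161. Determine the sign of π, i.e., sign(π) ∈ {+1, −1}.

+1

Start at x=38: 38 → 141 → 19 → 151 → 90 → 156 → 45 → … (one orbit).
5 cycles of lengths [66, 66, 22, 6, 1].
5 cycles on 161: each ℓ→(−1)^(ℓ−1), product (−1)^156 = +1.
Via Zolotarev, sign(π_{152}) = (152|161) = +1.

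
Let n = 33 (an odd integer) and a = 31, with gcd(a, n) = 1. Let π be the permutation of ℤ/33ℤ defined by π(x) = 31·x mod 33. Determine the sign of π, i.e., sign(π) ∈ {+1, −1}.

Orbit of 1 under x↦31x: [1, 31, 4, 25, 16]… (length divides ord_33(31)).
π_31 has 9 disjoint cycles with lengths [5, 5, 5, 5, 5, 5, 1, 1, 1] on {0,…,32}.
With 9 cycles on 33 points, sign = (−1)^{33−9} = +1.
The Jacobi symbol (31|33) = +1 (Zolotarev) agrees.

+1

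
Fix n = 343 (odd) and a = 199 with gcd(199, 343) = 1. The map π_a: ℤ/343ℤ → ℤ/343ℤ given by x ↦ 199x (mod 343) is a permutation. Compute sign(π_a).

-1

Orbit of 65 under x↦199x: [65, 244, 193, 334, 267, 311, 149]… (length divides ord_343(199)).
π_199 has 4 disjoint cycles with lengths [294, 42, 6, 1] on {0,…,342}.
4 cycles on 343: each ℓ→(−1)^(ℓ−1), product (−1)^339 = -1.
(199|343)_J = -1 (Zolotarev's lemma cross-check).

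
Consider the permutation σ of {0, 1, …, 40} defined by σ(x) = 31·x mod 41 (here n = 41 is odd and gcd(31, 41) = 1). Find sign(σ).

Orbit of 10 under x↦31x: [10, 23, 16, 4, 1, 31, 18]… (length divides ord_41(31)).
Decompose π into cycles: lengths [10, 10, 10, 10, 1] (5 cycles, including the fixed point 0).
With 5 cycles on 41 points, sign = (−1)^{41−5} = +1.
Check: (31/41) = +1 by Zolotarev.

+1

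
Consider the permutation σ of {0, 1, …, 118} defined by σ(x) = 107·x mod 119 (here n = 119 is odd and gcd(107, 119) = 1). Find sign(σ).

-1

Start at x=64: 64 → 65 → 53 → 78 → 16 → 46 → 43 → … (one orbit).
6 cycles of lengths [48, 48, 16, 3, 3, 1].
With 6 cycles on 119 points, sign = (−1)^{119−6} = -1.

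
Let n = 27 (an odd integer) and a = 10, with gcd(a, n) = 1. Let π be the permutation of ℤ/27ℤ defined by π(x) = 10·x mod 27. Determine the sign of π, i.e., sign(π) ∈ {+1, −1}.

Trace 10: π^k(10) = [10, 19, 1] for k=0..2.
Cycle lengths of π_10 on ℤ/27ℤ: [3, 3, 3, 3, 3, 3, 1, 1, 1, 1, 1, 1, 1, 1, 1]; 15 cycles in total.
15 cycles on 27: each ℓ→(−1)^(ℓ−1), product (−1)^12 = +1.

+1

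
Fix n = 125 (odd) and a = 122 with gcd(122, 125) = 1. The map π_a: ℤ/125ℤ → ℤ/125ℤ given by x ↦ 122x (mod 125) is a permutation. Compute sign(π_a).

Start at x=57: 57 → 79 → 13 → 86 → 117 → 24 → 53 → … (one orbit).
Cycle lengths of π_122 on ℤ/125ℤ: [100, 20, 4, 1]; 4 cycles in total.
125 − 4 = 121 transpositions; sign(π) = (−1)^121 = -1.
Via Zolotarev, sign(π_{122}) = (122|125) = -1.

-1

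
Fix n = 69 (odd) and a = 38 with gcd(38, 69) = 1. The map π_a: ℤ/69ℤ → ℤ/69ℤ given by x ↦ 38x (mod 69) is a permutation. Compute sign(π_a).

+1

Start at x=49: 49 → 68 → 31 → 5 → 52 → 44 → 16 → … (one orbit).
The orbit structure of x ↦ 38x mod 69: 5 orbits of sizes [22, 22, 22, 2, 1].
sign(π) = (−1)^{n − #cycles} = (−1)^{69−5} = (−1)^64 = +1.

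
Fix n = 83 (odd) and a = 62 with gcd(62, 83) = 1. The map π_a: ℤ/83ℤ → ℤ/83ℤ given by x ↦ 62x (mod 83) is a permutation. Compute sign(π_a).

-1

Orbit of 49 under x↦62x: [49, 50, 29, 55, 7, 19, 16]… (length divides ord_83(62)).
2 cycles of lengths [82, 1].
n − c = 83 − 2 = 81; sign = (−1)^81 = -1.
(62|83)_J = -1 (Zolotarev's lemma cross-check).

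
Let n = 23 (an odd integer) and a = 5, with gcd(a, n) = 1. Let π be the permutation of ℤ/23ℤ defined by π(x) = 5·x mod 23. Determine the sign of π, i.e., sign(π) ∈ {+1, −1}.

-1

Start at x=5: 5 → 2 → 10 → 4 → 20 → 8 → 17 → … (one orbit).
Cycle type of π: 22 + 1; total 2 cycles.
23 − 2 = 21 transpositions; sign(π) = (−1)^21 = -1.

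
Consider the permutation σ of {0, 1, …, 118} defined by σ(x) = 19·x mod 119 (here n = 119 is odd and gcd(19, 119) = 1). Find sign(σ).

Trace 4: π^k(4) = [4, 76, 16, 66, 64, 26, 18] for k=0..6.
Decompose π into cycles: lengths [24, 24, 24, 24, 8, 8, 6, 1] (8 cycles, including the fixed point 0).
119 − 8 = 111 transpositions; sign(π) = (−1)^111 = -1.

-1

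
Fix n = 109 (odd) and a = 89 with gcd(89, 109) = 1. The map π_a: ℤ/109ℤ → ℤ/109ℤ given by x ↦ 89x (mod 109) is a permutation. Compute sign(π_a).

Orbit of 49 under x↦89x: [49, 1, 89, 73, 66, 97, 22]… (length divides ord_109(89)).
The orbit structure of x ↦ 89x mod 109: 5 orbits of sizes [27, 27, 27, 27, 1].
5 cycles on 109: each ℓ→(−1)^(ℓ−1), product (−1)^104 = +1.
Via Zolotarev, sign(π_{89}) = (89|109) = +1.

+1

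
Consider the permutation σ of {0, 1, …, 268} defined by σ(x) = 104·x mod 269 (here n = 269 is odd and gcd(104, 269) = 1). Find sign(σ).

Orbit of 257 under x↦104x: [257, 97, 135, 52, 28, 222, 223]… (length divides ord_269(104)).
2 cycles of lengths [268, 1].
n − c = 269 − 2 = 267; sign = (−1)^267 = -1.
Via Zolotarev, sign(π_{104}) = (104|269) = -1.

-1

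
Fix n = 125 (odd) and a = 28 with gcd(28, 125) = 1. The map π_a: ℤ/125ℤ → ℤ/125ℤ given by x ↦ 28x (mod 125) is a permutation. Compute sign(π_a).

Start at x=59: 59 → 27 → 6 → 43 → 79 → 87 → 61 → … (one orbit).
π_28 has 4 disjoint cycles with lengths [100, 20, 4, 1] on {0,…,124}.
n − c = 125 − 4 = 121; sign = (−1)^121 = -1.

-1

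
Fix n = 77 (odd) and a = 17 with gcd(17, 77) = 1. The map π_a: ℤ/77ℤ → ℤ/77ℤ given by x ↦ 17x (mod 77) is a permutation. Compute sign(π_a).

+1

Start at x=4: 4 → 68 → 1 → 17 → 58 → 62 → 53 → … (one orbit).
Decompose π into cycles: lengths [30, 30, 10, 6, 1] (5 cycles, including the fixed point 0).
77 − 5 = 72 transpositions; sign(π) = (−1)^72 = +1.
Via Zolotarev, sign(π_{17}) = (17|77) = +1.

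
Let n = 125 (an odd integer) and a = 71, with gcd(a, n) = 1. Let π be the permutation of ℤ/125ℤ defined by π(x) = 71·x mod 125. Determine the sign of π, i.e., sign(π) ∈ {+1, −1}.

+1

Start at x=36: 36 → 56 → 101 → 46 → 16 → 11 → 31 → … (one orbit).
Cycle lengths of π_71 on ℤ/125ℤ: [25, 25, 25, 25, 5, 5, 5, 5, 1, 1, 1, 1, 1]; 13 cycles in total.
n − c = 125 − 13 = 112; sign = (−1)^112 = +1.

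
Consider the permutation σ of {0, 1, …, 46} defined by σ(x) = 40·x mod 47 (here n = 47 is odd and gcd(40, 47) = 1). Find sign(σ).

-1

Orbit of 23 under x↦40x: [23, 27, 46, 7, 45, 14, 43]… (length divides ord_47(40)).
Cycle lengths of π_40 on ℤ/47ℤ: [46, 1]; 2 cycles in total.
With 2 cycles on 47 points, sign = (−1)^{47−2} = -1.
Via Zolotarev, sign(π_{40}) = (40|47) = -1.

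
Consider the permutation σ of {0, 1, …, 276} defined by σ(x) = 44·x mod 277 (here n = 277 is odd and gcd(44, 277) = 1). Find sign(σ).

Orbit of 104 under x↦44x: [104, 144, 242, 122, 105, 188, 239]… (length divides ord_277(44)).
The orbit structure of x ↦ 44x mod 277: 2 orbits of sizes [276, 1].
n − c = 277 − 2 = 275; sign = (−1)^275 = -1.
Check: (44/277) = -1 by Zolotarev.

-1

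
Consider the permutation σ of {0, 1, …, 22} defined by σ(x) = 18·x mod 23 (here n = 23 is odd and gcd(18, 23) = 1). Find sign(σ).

Orbit of 8 under x↦18x: [8, 6, 16, 12, 9, 1, 18]… (length divides ord_23(18)).
3 cycles of lengths [11, 11, 1].
n − c = 23 − 3 = 20; sign = (−1)^20 = +1.

+1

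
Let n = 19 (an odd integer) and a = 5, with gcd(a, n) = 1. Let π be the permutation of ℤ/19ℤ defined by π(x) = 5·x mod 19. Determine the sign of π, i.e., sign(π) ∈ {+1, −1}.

Trace 1: π^k(1) = [1, 5, 6, 11, 17, 9, 7] for k=0..6.
3 cycles of lengths [9, 9, 1].
19 − 3 = 16 transpositions; sign(π) = (−1)^16 = +1.
The Jacobi symbol (5|19) = +1 (Zolotarev) agrees.

+1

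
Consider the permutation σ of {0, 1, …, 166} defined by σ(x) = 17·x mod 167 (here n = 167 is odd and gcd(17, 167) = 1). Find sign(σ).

Start at x=161: 161 → 65 → 103 → 81 → 41 → 29 → 159 → … (one orbit).
Cycle type of π: 166 + 1; total 2 cycles.
Σ(ℓ_i−1) = 167−2 = 165; sign = (−1)^165 = -1.
The Jacobi symbol (17|167) = -1 (Zolotarev) agrees.

-1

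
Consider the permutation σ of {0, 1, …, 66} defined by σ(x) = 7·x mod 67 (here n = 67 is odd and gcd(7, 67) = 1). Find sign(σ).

Start at x=45: 45 → 47 → 61 → 25 → 41 → 19 → 66 → … (one orbit).
2 cycles of lengths [66, 1].
sign(π) = (−1)^{n − #cycles} = (−1)^{67−2} = (−1)^65 = -1.

-1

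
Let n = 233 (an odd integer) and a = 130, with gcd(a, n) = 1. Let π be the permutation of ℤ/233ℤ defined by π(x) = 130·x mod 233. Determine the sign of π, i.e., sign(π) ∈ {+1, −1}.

Trace 64: π^k(64) = [64, 165, 14, 189, 105, 136, 205] for k=0..6.
π_130 has 2 disjoint cycles with lengths [232, 1] on {0,…,232}.
sign(π) = (−1)^{n − #cycles} = (−1)^{233−2} = (−1)^231 = -1.

-1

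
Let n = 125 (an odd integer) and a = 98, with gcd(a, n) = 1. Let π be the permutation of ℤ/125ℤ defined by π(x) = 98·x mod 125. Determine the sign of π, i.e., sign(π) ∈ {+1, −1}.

-1

Start at x=76: 76 → 73 → 29 → 92 → 16 → 68 → 39 → … (one orbit).
The orbit structure of x ↦ 98x mod 125: 4 orbits of sizes [100, 20, 4, 1].
4 cycles on 125: each ℓ→(−1)^(ℓ−1), product (−1)^121 = -1.
The Jacobi symbol (98|125) = -1 (Zolotarev) agrees.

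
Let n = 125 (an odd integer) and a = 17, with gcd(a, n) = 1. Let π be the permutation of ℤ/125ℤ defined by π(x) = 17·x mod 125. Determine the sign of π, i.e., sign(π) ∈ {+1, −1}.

-1

Trace 69: π^k(69) = [69, 48, 66, 122, 74, 8, 11] for k=0..6.
4 cycles of lengths [100, 20, 4, 1].
Σ(ℓ_i−1) = 125−4 = 121; sign = (−1)^121 = -1.
Via Zolotarev, sign(π_{17}) = (17|125) = -1.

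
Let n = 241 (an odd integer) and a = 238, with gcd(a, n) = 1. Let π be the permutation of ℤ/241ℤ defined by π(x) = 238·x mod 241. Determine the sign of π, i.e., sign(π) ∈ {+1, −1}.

+1

Orbit of 166 under x↦238x: [166, 225, 48, 97, 191, 150, 32]… (length divides ord_241(238)).
The orbit structure of x ↦ 238x mod 241: 3 orbits of sizes [120, 120, 1].
sign(π) = (−1)^{n − #cycles} = (−1)^{241−3} = (−1)^238 = +1.
Via Zolotarev, sign(π_{238}) = (238|241) = +1.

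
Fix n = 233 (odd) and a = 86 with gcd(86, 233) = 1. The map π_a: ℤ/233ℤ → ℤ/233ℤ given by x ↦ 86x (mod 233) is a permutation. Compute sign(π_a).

-1

Trace 30: π^k(30) = [30, 17, 64, 145, 121, 154, 196] for k=0..6.
Decompose π into cycles: lengths [232, 1] (2 cycles, including the fixed point 0).
233 − 2 = 231 transpositions; sign(π) = (−1)^231 = -1.
Zolotarev: (86|233) = -1, matching the cycle-count sign.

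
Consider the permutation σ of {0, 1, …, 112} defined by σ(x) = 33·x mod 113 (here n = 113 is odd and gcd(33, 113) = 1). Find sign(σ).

-1

Orbit of 1 under x↦33x: [1, 33, 72, 3, 99, 103, 9]… (length divides ord_113(33)).
2 cycles of lengths [112, 1].
n − c = 113 − 2 = 111; sign = (−1)^111 = -1.
The Jacobi symbol (33|113) = -1 (Zolotarev) agrees.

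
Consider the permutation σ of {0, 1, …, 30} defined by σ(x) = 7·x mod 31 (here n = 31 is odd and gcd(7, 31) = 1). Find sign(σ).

+1

Start at x=14: 14 → 5 → 4 → 28 → 10 → 8 → 25 → … (one orbit).
The orbit structure of x ↦ 7x mod 31: 3 orbits of sizes [15, 15, 1].
Σ(ℓ_i−1) = 31−3 = 28; sign = (−1)^28 = +1.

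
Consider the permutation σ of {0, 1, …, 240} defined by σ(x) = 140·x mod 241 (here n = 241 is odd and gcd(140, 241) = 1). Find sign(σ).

Start at x=33: 33 → 41 → 197 → 106 → 139 → 180 → 136 → … (one orbit).
Cycle lengths of π_140 on ℤ/241ℤ: [80, 80, 80, 1]; 4 cycles in total.
4 cycles on 241: each ℓ→(−1)^(ℓ−1), product (−1)^237 = -1.
Zolotarev: (140|241) = -1, matching the cycle-count sign.

-1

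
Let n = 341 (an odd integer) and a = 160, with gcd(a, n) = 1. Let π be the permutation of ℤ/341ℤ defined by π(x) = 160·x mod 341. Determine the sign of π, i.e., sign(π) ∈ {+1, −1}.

Orbit of 280 under x↦160x: [280, 129, 180, 156, 67, 149, 311]… (length divides ord_341(160)).
π_160 has 22 disjoint cycles with lengths [30, 30, 30, 30, 30, 30, 30, 30, 30, 30, 10, 3, 3, 3, 3, 3, 3, 3, 3, 3, 3, 1] on {0,…,340}.
22 cycles on 341: each ℓ→(−1)^(ℓ−1), product (−1)^319 = -1.

-1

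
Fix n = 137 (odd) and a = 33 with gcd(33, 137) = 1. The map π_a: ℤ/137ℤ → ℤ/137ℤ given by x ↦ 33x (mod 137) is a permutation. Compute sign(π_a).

Start at x=25: 25 → 3 → 99 → 116 → 129 → 10 → 56 → … (one orbit).
Cycle type of π: 136 + 1; total 2 cycles.
137 − 2 = 135 transpositions; sign(π) = (−1)^135 = -1.
(33|137)_J = -1 (Zolotarev's lemma cross-check).

-1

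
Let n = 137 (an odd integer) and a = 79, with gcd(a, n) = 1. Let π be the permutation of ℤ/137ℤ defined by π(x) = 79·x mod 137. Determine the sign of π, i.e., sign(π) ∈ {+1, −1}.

Orbit of 128 under x↦79x: [128, 111, 1, 79, 76, 113, 22]… (length divides ord_137(79)).
The orbit structure of x ↦ 79x mod 137: 2 orbits of sizes [136, 1].
Σ(ℓ_i−1) = 137−2 = 135; sign = (−1)^135 = -1.
Zolotarev: (79|137) = -1, matching the cycle-count sign.

-1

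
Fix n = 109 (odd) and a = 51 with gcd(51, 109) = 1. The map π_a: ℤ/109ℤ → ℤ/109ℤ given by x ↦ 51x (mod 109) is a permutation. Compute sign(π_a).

Trace 33: π^k(33) = [33, 48, 50, 43, 13, 9, 23] for k=0..6.
Decompose π into cycles: lengths [108, 1] (2 cycles, including the fixed point 0).
Σ(ℓ_i−1) = 109−2 = 107; sign = (−1)^107 = -1.
Zolotarev: (51|109) = -1, matching the cycle-count sign.

-1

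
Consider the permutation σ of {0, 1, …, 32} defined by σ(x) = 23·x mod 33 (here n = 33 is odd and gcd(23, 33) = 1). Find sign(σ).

Orbit of 1 under x↦23x: [1, 23]… (length divides ord_33(23)).
π_23 has 22 disjoint cycles with lengths [2, 2, 2, 2, 2, 2, 2, 2, 2, 2, 2, 1, 1, 1, 1, 1, 1, 1, 1, 1, 1, 1] on {0,…,32}.
n − c = 33 − 22 = 11; sign = (−1)^11 = -1.
Zolotarev: (23|33) = -1, matching the cycle-count sign.

-1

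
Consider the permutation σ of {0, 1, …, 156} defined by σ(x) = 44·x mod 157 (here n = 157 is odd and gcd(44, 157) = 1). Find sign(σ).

Trace 124: π^k(124) = [124, 118, 11, 13, 101, 48, 71] for k=0..6.
3 cycles of lengths [78, 78, 1].
Σ(ℓ_i−1) = 157−3 = 154; sign = (−1)^154 = +1.

+1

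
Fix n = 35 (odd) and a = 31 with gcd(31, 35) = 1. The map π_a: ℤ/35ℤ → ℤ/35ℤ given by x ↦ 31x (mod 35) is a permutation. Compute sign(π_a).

Start at x=1: 1 → 31 → 16 → 6 → 11 → 26 → 1 (one orbit).
Cycle type of π: 6×5 + 1×5; total 10 cycles.
35 − 10 = 25 transpositions; sign(π) = (−1)^25 = -1.
Zolotarev: (31|35) = -1, matching the cycle-count sign.

-1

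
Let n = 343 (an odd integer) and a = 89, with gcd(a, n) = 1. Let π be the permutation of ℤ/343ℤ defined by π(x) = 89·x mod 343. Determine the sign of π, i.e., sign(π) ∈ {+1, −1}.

Trace 33: π^k(33) = [33, 193, 27, 2, 178, 64, 208] for k=0..6.
Cycle lengths of π_89 on ℤ/343ℤ: [294, 42, 6, 1]; 4 cycles in total.
n − c = 343 − 4 = 339; sign = (−1)^339 = -1.

-1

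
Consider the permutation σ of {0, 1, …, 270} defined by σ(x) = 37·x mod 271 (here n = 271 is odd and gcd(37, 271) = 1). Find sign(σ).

Orbit of 126 under x↦37x: [126, 55, 138, 228, 35, 211, 219]… (length divides ord_271(37)).
Cycle type of π: 135×2 + 1; total 3 cycles.
sign(π) = (−1)^{n − #cycles} = (−1)^{271−3} = (−1)^268 = +1.
Zolotarev: (37|271) = +1, matching the cycle-count sign.

+1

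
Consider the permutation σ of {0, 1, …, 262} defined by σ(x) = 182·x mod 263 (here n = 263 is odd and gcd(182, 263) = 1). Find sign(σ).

-1

Start at x=99: 99 → 134 → 192 → 228 → 205 → 227 → 23 → … (one orbit).
π_182 has 2 disjoint cycles with lengths [262, 1] on {0,…,262}.
n − c = 263 − 2 = 261; sign = (−1)^261 = -1.
(182|263)_J = -1 (Zolotarev's lemma cross-check).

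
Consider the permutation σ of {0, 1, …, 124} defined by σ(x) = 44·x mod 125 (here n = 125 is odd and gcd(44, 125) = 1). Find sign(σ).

Orbit of 109 under x↦44x: [109, 46, 24, 56, 89, 41, 54]… (length divides ord_125(44)).
The orbit structure of x ↦ 44x mod 125: 7 orbits of sizes [50, 50, 10, 10, 2, 2, 1].
125 − 7 = 118 transpositions; sign(π) = (−1)^118 = +1.

+1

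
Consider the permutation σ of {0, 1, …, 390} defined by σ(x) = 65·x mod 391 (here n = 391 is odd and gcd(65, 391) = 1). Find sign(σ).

+1

Orbit of 180 under x↦65x: [180, 361, 5, 325, 11, 324, 337]… (length divides ord_391(65)).
Decompose π into cycles: lengths [176, 176, 22, 16, 1] (5 cycles, including the fixed point 0).
391 − 5 = 386 transpositions; sign(π) = (−1)^386 = +1.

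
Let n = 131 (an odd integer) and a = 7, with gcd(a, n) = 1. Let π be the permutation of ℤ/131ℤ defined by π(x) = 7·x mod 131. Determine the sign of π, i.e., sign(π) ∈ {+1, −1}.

+1

Trace 44: π^k(44) = [44, 46, 60, 27, 58, 13, 91] for k=0..6.
Cycle lengths of π_7 on ℤ/131ℤ: [65, 65, 1]; 3 cycles in total.
With 3 cycles on 131 points, sign = (−1)^{131−3} = +1.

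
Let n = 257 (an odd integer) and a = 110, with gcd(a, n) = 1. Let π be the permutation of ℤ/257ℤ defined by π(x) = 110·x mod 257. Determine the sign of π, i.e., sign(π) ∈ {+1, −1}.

-1

Start at x=52: 52 → 66 → 64 → 101 → 59 → 65 → 211 → … (one orbit).
Decompose π into cycles: lengths [256, 1] (2 cycles, including the fixed point 0).
Σ(ℓ_i−1) = 257−2 = 255; sign = (−1)^255 = -1.
Check: (110/257) = -1 by Zolotarev.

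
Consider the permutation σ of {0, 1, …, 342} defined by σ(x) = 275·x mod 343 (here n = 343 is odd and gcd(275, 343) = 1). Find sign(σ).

+1

Trace 312: π^k(312) = [312, 50, 30, 18, 148, 226, 67] for k=0..6.
31 cycles of lengths [21, 21, 21, 21, 21, 21, 21, 21, 21, 21, 21, 21, 21, 21, 3, 3, 3, 3, 3, 3, 3, 3, 3, 3, 3, 3, 3, 3, 3, 3, 1].
With 31 cycles on 343 points, sign = (−1)^{343−31} = +1.
Via Zolotarev, sign(π_{275}) = (275|343) = +1.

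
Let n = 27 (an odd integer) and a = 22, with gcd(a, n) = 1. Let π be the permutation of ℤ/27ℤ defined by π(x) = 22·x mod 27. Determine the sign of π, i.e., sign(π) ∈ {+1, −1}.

Orbit of 10 under x↦22x: [10, 4, 7, 19, 13, 16, 1]… (length divides ord_27(22)).
Cycle type of π: 9×2 + 3×2 + 1×3; total 7 cycles.
7 cycles on 27: each ℓ→(−1)^(ℓ−1), product (−1)^20 = +1.
The Jacobi symbol (22|27) = +1 (Zolotarev) agrees.

+1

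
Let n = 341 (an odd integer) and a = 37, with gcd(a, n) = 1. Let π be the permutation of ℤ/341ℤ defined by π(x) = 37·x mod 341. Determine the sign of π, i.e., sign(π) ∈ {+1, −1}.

Orbit of 1 under x↦37x: [1, 37, 5, 185, 25, 243, 125]… (length divides ord_341(37)).
The orbit structure of x ↦ 37x mod 341: 18 orbits of sizes [30, 30, 30, 30, 30, 30, 30, 30, 30, 30, 6, 6, 6, 6, 6, 5, 5, 1].
18 cycles on 341: each ℓ→(−1)^(ℓ−1), product (−1)^323 = -1.

-1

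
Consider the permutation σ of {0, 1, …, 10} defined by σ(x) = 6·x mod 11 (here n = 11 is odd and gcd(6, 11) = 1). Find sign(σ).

-1

Orbit of 2 under x↦6x: [2, 1, 6, 3, 7, 9, 10]… (length divides ord_11(6)).
Cycle type of π: 10 + 1; total 2 cycles.
sign(π) = (−1)^{n − #cycles} = (−1)^{11−2} = (−1)^9 = -1.
(6|11)_J = -1 (Zolotarev's lemma cross-check).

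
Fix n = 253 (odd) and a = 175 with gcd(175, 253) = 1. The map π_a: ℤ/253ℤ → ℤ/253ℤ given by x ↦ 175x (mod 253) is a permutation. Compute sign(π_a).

+1

Orbit of 188 under x↦175x: [188, 10, 232, 120, 1, 175, 12]… (length divides ord_253(175)).
17 cycles of lengths [22, 22, 22, 22, 22, 22, 22, 22, 22, 22, 22, 2, 2, 2, 2, 2, 1].
Σ(ℓ_i−1) = 253−17 = 236; sign = (−1)^236 = +1.
Via Zolotarev, sign(π_{175}) = (175|253) = +1.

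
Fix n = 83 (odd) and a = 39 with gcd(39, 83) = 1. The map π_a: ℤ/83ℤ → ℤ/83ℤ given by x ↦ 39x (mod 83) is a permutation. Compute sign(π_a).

Orbit of 37 under x↦39x: [37, 32, 3, 34, 81, 5, 29]… (length divides ord_83(39)).
The orbit structure of x ↦ 39x mod 83: 2 orbits of sizes [82, 1].
n − c = 83 − 2 = 81; sign = (−1)^81 = -1.

-1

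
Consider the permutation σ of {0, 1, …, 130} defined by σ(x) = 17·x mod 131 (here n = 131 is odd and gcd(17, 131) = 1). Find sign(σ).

Orbit of 17 under x↦17x: [17, 27, 66, 74, 79, 33, 37]… (length divides ord_131(17)).
Cycle lengths of π_17 on ℤ/131ℤ: [130, 1]; 2 cycles in total.
Σ(ℓ_i−1) = 131−2 = 129; sign = (−1)^129 = -1.
Via Zolotarev, sign(π_{17}) = (17|131) = -1.

-1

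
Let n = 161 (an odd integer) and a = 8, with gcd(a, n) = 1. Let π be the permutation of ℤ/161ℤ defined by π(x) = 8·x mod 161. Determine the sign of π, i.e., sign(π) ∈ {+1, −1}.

Start at x=1: 1 → 8 → 64 → 29 → 71 → 85 → 36 → … (one orbit).
π_8 has 21 disjoint cycles with lengths [11, 11, 11, 11, 11, 11, 11, 11, 11, 11, 11, 11, 11, 11, 1, 1, 1, 1, 1, 1, 1] on {0,…,160}.
sign(π) = (−1)^{n − #cycles} = (−1)^{161−21} = (−1)^140 = +1.
Check: (8/161) = +1 by Zolotarev.

+1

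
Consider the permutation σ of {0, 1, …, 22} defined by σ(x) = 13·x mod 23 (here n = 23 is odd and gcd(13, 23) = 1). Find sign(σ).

Orbit of 9 under x↦13x: [9, 2, 3, 16, 1, 13, 8]… (length divides ord_23(13)).
Cycle type of π: 11×2 + 1; total 3 cycles.
sign(π) = (−1)^{n − #cycles} = (−1)^{23−3} = (−1)^20 = +1.

+1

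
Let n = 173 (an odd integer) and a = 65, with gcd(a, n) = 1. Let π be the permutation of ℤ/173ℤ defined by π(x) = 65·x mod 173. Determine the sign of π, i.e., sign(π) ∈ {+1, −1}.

-1

Orbit of 29 under x↦65x: [29, 155, 41, 70, 52, 93, 163]… (length divides ord_173(65)).
The orbit structure of x ↦ 65x mod 173: 2 orbits of sizes [172, 1].
Σ(ℓ_i−1) = 173−2 = 171; sign = (−1)^171 = -1.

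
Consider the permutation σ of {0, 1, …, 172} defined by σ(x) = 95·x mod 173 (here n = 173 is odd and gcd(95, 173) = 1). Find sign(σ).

+1

Start at x=132: 132 → 84 → 22 → 14 → 119 → 60 → 164 → … (one orbit).
Cycle type of π: 43×4 + 1; total 5 cycles.
n − c = 173 − 5 = 168; sign = (−1)^168 = +1.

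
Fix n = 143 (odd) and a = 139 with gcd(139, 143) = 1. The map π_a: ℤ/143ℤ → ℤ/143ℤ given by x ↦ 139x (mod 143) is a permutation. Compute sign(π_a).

Start at x=100: 100 → 29 → 27 → 35 → 3 → 131 → 48 → … (one orbit).
Cycle lengths of π_139 on ℤ/143ℤ: [30, 30, 30, 30, 10, 3, 3, 3, 3, 1]; 10 cycles in total.
sign(π) = (−1)^{n − #cycles} = (−1)^{143−10} = (−1)^133 = -1.
Via Zolotarev, sign(π_{139}) = (139|143) = -1.

-1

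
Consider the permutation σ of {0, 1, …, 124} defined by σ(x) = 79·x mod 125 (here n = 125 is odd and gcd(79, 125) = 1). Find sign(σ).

Start at x=24: 24 → 21 → 34 → 61 → 69 → 76 → 4 → … (one orbit).
Cycle lengths of π_79 on ℤ/125ℤ: [50, 50, 10, 10, 2, 2, 1]; 7 cycles in total.
sign(π) = (−1)^{n − #cycles} = (−1)^{125−7} = (−1)^118 = +1.
Via Zolotarev, sign(π_{79}) = (79|125) = +1.

+1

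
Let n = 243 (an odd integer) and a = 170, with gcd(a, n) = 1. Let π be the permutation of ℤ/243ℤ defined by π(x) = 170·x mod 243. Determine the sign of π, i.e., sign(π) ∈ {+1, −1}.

-1

Orbit of 163 under x↦170x: [163, 8, 145, 107, 208, 125, 109]… (length divides ord_243(170)).
Cycle type of π: 54×3 + 18×3 + 6×3 + 2×4 + 1; total 14 cycles.
243 − 14 = 229 transpositions; sign(π) = (−1)^229 = -1.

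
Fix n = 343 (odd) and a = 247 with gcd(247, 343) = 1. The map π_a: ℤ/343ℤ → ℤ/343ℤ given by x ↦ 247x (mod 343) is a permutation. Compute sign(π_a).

Trace 219: π^k(219) = [219, 242, 92, 86, 319, 246, 51] for k=0..6.
7 cycles of lengths [147, 147, 21, 21, 3, 3, 1].
Σ(ℓ_i−1) = 343−7 = 336; sign = (−1)^336 = +1.
Check: (247/343) = +1 by Zolotarev.

+1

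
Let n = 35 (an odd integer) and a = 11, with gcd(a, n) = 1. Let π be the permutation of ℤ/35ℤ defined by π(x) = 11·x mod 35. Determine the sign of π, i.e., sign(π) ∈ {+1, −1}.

+1

Start at x=11: 11 → 16 → 1 → 11 (one orbit).
The orbit structure of x ↦ 11x mod 35: 15 orbits of sizes [3, 3, 3, 3, 3, 3, 3, 3, 3, 3, 1, 1, 1, 1, 1].
35 − 15 = 20 transpositions; sign(π) = (−1)^20 = +1.
(11|35)_J = +1 (Zolotarev's lemma cross-check).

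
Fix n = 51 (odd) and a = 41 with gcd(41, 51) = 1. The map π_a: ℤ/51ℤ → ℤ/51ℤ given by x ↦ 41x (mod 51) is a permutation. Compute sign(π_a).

+1

Orbit of 14 under x↦41x: [14, 13, 23, 25, 5, 1, 41]… (length divides ord_51(41)).
Cycle lengths of π_41 on ℤ/51ℤ: [16, 16, 16, 2, 1]; 5 cycles in total.
sign(π) = (−1)^{n − #cycles} = (−1)^{51−5} = (−1)^46 = +1.
The Jacobi symbol (41|51) = +1 (Zolotarev) agrees.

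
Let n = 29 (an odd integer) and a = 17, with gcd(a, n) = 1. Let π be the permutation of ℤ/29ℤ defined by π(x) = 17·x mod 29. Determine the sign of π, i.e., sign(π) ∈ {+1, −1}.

-1

Start at x=1: 1 → 17 → 28 → 12 → 1 (one orbit).
Decompose π into cycles: lengths [4, 4, 4, 4, 4, 4, 4, 1] (8 cycles, including the fixed point 0).
29 − 8 = 21 transpositions; sign(π) = (−1)^21 = -1.
Check: (17/29) = -1 by Zolotarev.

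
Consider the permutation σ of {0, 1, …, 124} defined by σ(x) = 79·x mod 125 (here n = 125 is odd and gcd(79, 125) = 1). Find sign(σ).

+1

Trace 91: π^k(91) = [91, 64, 56, 49, 121, 59, 36] for k=0..6.
7 cycles of lengths [50, 50, 10, 10, 2, 2, 1].
Σ(ℓ_i−1) = 125−7 = 118; sign = (−1)^118 = +1.
Check: (79/125) = +1 by Zolotarev.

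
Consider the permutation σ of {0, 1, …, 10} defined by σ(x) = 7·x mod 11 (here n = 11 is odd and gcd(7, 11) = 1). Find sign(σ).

Start at x=6: 6 → 9 → 8 → 1 → 7 → 5 → 2 → … (one orbit).
Cycle lengths of π_7 on ℤ/11ℤ: [10, 1]; 2 cycles in total.
sign(π) = (−1)^{n − #cycles} = (−1)^{11−2} = (−1)^9 = -1.
The Jacobi symbol (7|11) = -1 (Zolotarev) agrees.

-1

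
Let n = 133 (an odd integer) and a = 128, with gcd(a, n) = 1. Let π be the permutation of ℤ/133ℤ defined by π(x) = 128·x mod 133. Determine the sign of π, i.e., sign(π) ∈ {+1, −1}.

Orbit of 113 under x↦128x: [113, 100, 32, 106, 2, 123, 50]… (length divides ord_133(128)).
Cycle lengths of π_128 on ℤ/133ℤ: [18, 18, 18, 18, 18, 18, 18, 3, 3, 1]; 10 cycles in total.
n − c = 133 − 10 = 123; sign = (−1)^123 = -1.

-1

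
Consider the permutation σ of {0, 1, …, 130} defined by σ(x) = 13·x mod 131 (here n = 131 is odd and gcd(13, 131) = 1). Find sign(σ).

Start at x=15: 15 → 64 → 46 → 74 → 45 → 61 → 7 → … (one orbit).
Decompose π into cycles: lengths [65, 65, 1] (3 cycles, including the fixed point 0).
With 3 cycles on 131 points, sign = (−1)^{131−3} = +1.

+1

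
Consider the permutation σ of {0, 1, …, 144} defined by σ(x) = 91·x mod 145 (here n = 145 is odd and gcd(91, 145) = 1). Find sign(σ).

Trace 141: π^k(141) = [141, 71, 81, 121, 136, 51, 1] for k=0..6.
Cycle lengths of π_91 on ℤ/145ℤ: [14, 14, 14, 14, 14, 14, 14, 14, 14, 14, 1, 1, 1, 1, 1]; 15 cycles in total.
15 cycles on 145: each ℓ→(−1)^(ℓ−1), product (−1)^130 = +1.

+1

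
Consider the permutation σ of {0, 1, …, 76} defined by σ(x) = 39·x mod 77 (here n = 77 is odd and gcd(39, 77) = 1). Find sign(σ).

Start at x=74: 74 → 37 → 57 → 67 → 72 → 36 → 18 → … (one orbit).
Cycle lengths of π_39 on ℤ/77ℤ: [30, 30, 10, 3, 3, 1]; 6 cycles in total.
With 6 cycles on 77 points, sign = (−1)^{77−6} = -1.
The Jacobi symbol (39|77) = -1 (Zolotarev) agrees.

-1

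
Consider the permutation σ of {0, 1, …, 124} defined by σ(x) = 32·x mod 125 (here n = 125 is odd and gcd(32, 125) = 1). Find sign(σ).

-1

Orbit of 24 under x↦32x: [24, 18, 76, 57, 74, 118, 26]… (length divides ord_125(32)).
Decompose π into cycles: lengths [20, 20, 20, 20, 20, 4, 4, 4, 4, 4, 4, 1] (12 cycles, including the fixed point 0).
n − c = 125 − 12 = 113; sign = (−1)^113 = -1.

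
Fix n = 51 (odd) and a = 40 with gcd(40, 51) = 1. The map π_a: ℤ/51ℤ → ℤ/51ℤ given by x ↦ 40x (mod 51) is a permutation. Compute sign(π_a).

Start at x=19: 19 → 46 → 4 → 7 → 25 → 31 → 16 → … (one orbit).
Cycle lengths of π_40 on ℤ/51ℤ: [16, 16, 16, 1, 1, 1]; 6 cycles in total.
sign(π) = (−1)^{n − #cycles} = (−1)^{51−6} = (−1)^45 = -1.
(40|51)_J = -1 (Zolotarev's lemma cross-check).

-1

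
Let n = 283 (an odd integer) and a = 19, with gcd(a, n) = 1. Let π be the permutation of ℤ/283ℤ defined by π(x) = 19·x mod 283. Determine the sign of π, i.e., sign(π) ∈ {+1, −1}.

Trace 168: π^k(168) = [168, 79, 86, 219, 199, 102, 240] for k=0..6.
Cycle type of π: 94×3 + 1; total 4 cycles.
With 4 cycles on 283 points, sign = (−1)^{283−4} = -1.
The Jacobi symbol (19|283) = -1 (Zolotarev) agrees.

-1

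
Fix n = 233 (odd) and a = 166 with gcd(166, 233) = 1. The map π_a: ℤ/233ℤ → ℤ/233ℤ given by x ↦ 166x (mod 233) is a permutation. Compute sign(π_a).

-1

Orbit of 170 under x↦166x: [170, 27, 55, 43, 148, 103, 89]… (length divides ord_233(166)).
The orbit structure of x ↦ 166x mod 233: 2 orbits of sizes [232, 1].
2 cycles on 233: each ℓ→(−1)^(ℓ−1), product (−1)^231 = -1.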